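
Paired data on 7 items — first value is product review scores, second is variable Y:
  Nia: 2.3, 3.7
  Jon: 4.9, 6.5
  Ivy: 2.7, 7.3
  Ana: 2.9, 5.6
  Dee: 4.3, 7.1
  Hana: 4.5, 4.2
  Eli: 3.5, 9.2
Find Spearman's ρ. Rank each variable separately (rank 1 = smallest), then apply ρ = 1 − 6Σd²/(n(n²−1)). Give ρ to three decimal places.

Ranks of variable 1: 1, 7, 2, 3, 5, 6, 4
Ranks of variable 2: 1, 4, 6, 3, 5, 2, 7
d = r₁ − r₂: 0, 3, -4, 0, 0, 4, -3
d²: 0, 9, 16, 0, 0, 16, 9; Σd² = 50
ρ = 1 − 6·50/(7·48) = 1 − 300/336 = 0.107

0.107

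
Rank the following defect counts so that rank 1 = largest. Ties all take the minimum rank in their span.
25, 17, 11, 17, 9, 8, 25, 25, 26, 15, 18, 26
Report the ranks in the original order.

3, 7, 10, 7, 11, 12, 3, 3, 1, 9, 6, 1

Sorted (descending): 26, 26, 25, 25, 25, 18, 17, 17, 15, 11, 9, 8
The 2 values of 26 occupy positions 1–2 → each gets rank 1.
The 3 values of 25 occupy positions 3–5 → each gets rank 3.
The 2 values of 17 occupy positions 7–8 → each gets rank 7.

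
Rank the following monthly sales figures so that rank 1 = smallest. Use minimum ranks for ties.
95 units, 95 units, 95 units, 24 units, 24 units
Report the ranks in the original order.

Sorted (ascending): 24, 24, 95, 95, 95
The 2 values of 24 occupy positions 1–2 → each gets rank 1.
The 3 values of 95 occupy positions 3–5 → each gets rank 3.

3, 3, 3, 1, 1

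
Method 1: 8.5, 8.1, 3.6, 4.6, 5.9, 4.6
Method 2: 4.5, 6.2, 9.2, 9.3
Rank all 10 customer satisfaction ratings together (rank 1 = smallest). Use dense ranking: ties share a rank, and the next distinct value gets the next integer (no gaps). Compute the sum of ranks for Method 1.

24

Sorted (ascending): 3.6, 4.5, 4.6, 4.6, 5.9, 6.2, 8.1, 8.5, 9.2, 9.3
The 2 values of 4.6 share dense rank 3.
Remaining distinct values take the next consecutive integers.
Method 1 values → pooled ranks: 8.5→7, 8.1→6, 3.6→1, 4.6→3, 5.9→4, 4.6→3
Rank sum = 7 + 6 + 1 + 3 + 4 + 3 = 24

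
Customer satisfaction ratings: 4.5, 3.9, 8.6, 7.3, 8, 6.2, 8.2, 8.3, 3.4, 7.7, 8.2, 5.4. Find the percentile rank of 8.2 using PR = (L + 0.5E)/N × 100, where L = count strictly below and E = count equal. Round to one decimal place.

75.0

N = 12.
Strictly below 8.2: 8. Equal to 8.2: 2.
PR = (8 + 0.5·2)/12 × 100 = 75.0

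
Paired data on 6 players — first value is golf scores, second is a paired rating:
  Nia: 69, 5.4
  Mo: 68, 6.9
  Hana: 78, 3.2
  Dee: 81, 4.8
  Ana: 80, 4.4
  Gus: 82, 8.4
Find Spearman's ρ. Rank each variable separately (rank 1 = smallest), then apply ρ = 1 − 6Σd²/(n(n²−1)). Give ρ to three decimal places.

Ranks of variable 1: 2, 1, 3, 5, 4, 6
Ranks of variable 2: 4, 5, 1, 3, 2, 6
d = r₁ − r₂: -2, -4, 2, 2, 2, 0
d²: 4, 16, 4, 4, 4, 0; Σd² = 32
ρ = 1 − 6·32/(6·35) = 1 − 192/210 = 0.086

0.086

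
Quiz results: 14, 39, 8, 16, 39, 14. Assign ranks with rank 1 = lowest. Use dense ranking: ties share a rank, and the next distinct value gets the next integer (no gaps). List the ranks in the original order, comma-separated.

2, 4, 1, 3, 4, 2

Sorted (ascending): 8, 14, 14, 16, 39, 39
The 2 values of 14 share dense rank 2.
The 2 values of 39 share dense rank 4.
Remaining distinct values take the next consecutive integers.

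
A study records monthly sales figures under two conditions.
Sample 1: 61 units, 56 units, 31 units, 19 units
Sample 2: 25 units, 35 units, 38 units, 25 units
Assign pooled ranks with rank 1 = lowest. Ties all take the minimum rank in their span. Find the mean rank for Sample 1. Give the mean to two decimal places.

5.00

Sorted (ascending): 19, 25, 25, 31, 35, 38, 56, 61
The 2 values of 25 occupy positions 2–3 → each gets rank 2.
Sample 1 values → pooled ranks: 61→8, 56→7, 31→4, 19→1
Mean rank = (8 + 7 + 4 + 1) / 4 = 5.00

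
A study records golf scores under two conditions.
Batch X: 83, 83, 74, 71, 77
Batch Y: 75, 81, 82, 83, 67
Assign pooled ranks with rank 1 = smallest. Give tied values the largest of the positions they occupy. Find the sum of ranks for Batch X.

30

Sorted (ascending): 67, 71, 74, 75, 77, 81, 82, 83, 83, 83
The 3 values of 83 occupy positions 8–10 → each gets rank 10.
Batch X values → pooled ranks: 83→10, 83→10, 74→3, 71→2, 77→5
Rank sum = 10 + 10 + 3 + 2 + 5 = 30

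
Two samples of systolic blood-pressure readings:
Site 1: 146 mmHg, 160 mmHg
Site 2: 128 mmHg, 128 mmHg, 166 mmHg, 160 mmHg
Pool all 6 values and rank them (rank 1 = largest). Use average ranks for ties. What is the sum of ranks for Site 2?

Sorted (descending): 166, 160, 160, 146, 128, 128
The 2 values of 160 occupy positions 2–3 → average rank (2+3)/2 = 2.5.
The 2 values of 128 occupy positions 5–6 → average rank (5+6)/2 = 5.5.
Site 2 values → pooled ranks: 128→5.5, 128→5.5, 166→1, 160→2.5
Rank sum = 5.5 + 5.5 + 1 + 2.5 = 14.5

14.5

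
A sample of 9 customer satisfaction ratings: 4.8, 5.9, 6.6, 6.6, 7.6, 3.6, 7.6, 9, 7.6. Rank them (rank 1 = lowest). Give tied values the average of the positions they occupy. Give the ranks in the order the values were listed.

Sorted (ascending): 3.6, 4.8, 5.9, 6.6, 6.6, 7.6, 7.6, 7.6, 9
The 2 values of 6.6 occupy positions 4–5 → average rank (4+5)/2 = 4.5.
The 3 values of 7.6 occupy positions 6–8 → average rank 7.

2, 3, 4.5, 4.5, 7, 1, 7, 9, 7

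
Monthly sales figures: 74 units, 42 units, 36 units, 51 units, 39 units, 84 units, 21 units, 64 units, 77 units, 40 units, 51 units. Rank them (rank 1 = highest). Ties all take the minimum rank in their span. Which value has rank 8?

Sorted (descending): 84, 77, 74, 64, 51, 51, 42, 40, 39, 36, 21
The 2 values of 51 occupy positions 5–6 → each gets rank 5.
Rank 8 → value 40.

40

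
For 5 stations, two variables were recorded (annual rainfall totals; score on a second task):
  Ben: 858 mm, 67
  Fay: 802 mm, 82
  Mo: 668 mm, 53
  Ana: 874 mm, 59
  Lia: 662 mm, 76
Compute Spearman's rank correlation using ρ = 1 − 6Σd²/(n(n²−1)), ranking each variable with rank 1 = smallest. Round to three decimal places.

-0.200

Ranks of variable 1: 4, 3, 2, 5, 1
Ranks of variable 2: 3, 5, 1, 2, 4
d = r₁ − r₂: 1, -2, 1, 3, -3
d²: 1, 4, 1, 9, 9; Σd² = 24
ρ = 1 − 6·24/(5·24) = 1 − 144/120 = -0.200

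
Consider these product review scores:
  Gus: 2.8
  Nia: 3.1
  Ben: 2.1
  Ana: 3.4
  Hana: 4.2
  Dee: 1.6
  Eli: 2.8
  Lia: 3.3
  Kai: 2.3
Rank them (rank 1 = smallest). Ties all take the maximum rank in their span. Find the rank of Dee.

Sorted (ascending): 1.6, 2.1, 2.3, 2.8, 2.8, 3.1, 3.3, 3.4, 4.2
The 2 values of 2.8 occupy positions 4–5 → each gets rank 5.
Dee has value 1.6 → rank 1.

1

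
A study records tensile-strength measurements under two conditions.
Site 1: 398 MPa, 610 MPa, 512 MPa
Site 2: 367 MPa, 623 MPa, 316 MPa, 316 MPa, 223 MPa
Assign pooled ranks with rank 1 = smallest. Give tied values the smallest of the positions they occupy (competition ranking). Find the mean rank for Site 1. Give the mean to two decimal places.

Sorted (ascending): 223, 316, 316, 367, 398, 512, 610, 623
The 2 values of 316 occupy positions 2–3 → each gets rank 2.
Site 1 values → pooled ranks: 398→5, 610→7, 512→6
Mean rank = (5 + 7 + 6) / 3 = 6.00

6.00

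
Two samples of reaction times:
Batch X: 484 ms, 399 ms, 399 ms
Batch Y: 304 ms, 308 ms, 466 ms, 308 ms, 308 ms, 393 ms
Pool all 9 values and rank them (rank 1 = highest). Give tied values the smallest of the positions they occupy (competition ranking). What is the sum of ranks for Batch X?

7

Sorted (descending): 484, 466, 399, 399, 393, 308, 308, 308, 304
The 2 values of 399 occupy positions 3–4 → each gets rank 3.
The 3 values of 308 occupy positions 6–8 → each gets rank 6.
Batch X values → pooled ranks: 484→1, 399→3, 399→3
Rank sum = 1 + 3 + 3 = 7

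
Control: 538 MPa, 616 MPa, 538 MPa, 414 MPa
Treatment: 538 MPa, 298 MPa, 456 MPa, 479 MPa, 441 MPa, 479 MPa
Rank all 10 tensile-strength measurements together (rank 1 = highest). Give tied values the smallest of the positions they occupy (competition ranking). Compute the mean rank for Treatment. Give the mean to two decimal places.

6.17

Sorted (descending): 616, 538, 538, 538, 479, 479, 456, 441, 414, 298
The 3 values of 538 occupy positions 2–4 → each gets rank 2.
The 2 values of 479 occupy positions 5–6 → each gets rank 5.
Treatment values → pooled ranks: 538→2, 298→10, 456→7, 479→5, 441→8, 479→5
Mean rank = (2 + 10 + 7 + 5 + 8 + 5) / 6 = 6.17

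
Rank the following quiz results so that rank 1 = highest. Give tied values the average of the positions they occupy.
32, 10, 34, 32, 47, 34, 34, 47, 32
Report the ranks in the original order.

Sorted (descending): 47, 47, 34, 34, 34, 32, 32, 32, 10
The 2 values of 47 occupy positions 1–2 → average rank (1+2)/2 = 1.5.
The 3 values of 34 occupy positions 3–5 → average rank 4.
The 3 values of 32 occupy positions 6–8 → average rank 7.

7, 9, 4, 7, 1.5, 4, 4, 1.5, 7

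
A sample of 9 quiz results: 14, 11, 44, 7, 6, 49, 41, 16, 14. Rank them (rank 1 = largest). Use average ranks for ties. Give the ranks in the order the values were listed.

Sorted (descending): 49, 44, 41, 16, 14, 14, 11, 7, 6
The 2 values of 14 occupy positions 5–6 → average rank (5+6)/2 = 5.5.

5.5, 7, 2, 8, 9, 1, 3, 4, 5.5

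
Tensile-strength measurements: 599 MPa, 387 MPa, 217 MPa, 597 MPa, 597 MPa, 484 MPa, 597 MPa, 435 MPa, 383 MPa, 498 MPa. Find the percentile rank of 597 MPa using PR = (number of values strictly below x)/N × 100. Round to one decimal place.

60.0

N = 10.
Strictly below 597: 6. Equal to 597: 3.
PR = 6/10 × 100 = 60.0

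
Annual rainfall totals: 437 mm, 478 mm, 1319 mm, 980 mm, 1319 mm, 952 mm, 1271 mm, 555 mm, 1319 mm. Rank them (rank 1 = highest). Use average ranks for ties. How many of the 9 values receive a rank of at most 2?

3

Sorted (descending): 1319, 1319, 1319, 1271, 980, 952, 555, 478, 437
The 3 values of 1319 occupy positions 1–3 → average rank 2.
Ranks ≤ 2: {2, 2, 2} → 3 values.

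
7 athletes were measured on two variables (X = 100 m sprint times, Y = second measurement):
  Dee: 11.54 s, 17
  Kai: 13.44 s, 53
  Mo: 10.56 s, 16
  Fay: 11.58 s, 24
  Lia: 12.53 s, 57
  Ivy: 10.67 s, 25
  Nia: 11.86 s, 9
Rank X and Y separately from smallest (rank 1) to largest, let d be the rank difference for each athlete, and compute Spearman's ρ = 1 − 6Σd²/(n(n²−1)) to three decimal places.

0.500

Ranks of variable 1: 3, 7, 1, 4, 6, 2, 5
Ranks of variable 2: 3, 6, 2, 4, 7, 5, 1
d = r₁ − r₂: 0, 1, -1, 0, -1, -3, 4
d²: 0, 1, 1, 0, 1, 9, 16; Σd² = 28
ρ = 1 − 6·28/(7·48) = 1 − 168/336 = 0.500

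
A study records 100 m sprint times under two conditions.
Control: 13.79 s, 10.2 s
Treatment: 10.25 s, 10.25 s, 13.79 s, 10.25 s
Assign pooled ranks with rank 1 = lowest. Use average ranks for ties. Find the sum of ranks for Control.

6.5

Sorted (ascending): 10.2, 10.25, 10.25, 10.25, 13.79, 13.79
The 3 values of 10.25 occupy positions 2–4 → average rank 3.
The 2 values of 13.79 occupy positions 5–6 → average rank (5+6)/2 = 5.5.
Control values → pooled ranks: 13.79→5.5, 10.2→1
Rank sum = 5.5 + 1 = 6.5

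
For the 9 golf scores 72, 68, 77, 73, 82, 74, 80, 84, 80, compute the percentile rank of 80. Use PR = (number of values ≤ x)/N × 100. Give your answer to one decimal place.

N = 9.
Strictly below 80: 5. Equal to 80: 2.
PR = 7/9 × 100 = 77.8

77.8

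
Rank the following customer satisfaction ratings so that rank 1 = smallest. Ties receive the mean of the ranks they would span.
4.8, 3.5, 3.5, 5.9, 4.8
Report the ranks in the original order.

3.5, 1.5, 1.5, 5, 3.5

Sorted (ascending): 3.5, 3.5, 4.8, 4.8, 5.9
The 2 values of 3.5 occupy positions 1–2 → average rank (1+2)/2 = 1.5.
The 2 values of 4.8 occupy positions 3–4 → average rank (3+4)/2 = 3.5.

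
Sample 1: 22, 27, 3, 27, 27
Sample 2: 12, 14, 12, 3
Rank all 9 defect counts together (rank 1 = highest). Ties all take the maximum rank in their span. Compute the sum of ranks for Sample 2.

28

Sorted (descending): 27, 27, 27, 22, 14, 12, 12, 3, 3
The 3 values of 27 occupy positions 1–3 → each gets rank 3.
The 2 values of 12 occupy positions 6–7 → each gets rank 7.
The 2 values of 3 occupy positions 8–9 → each gets rank 9.
Sample 2 values → pooled ranks: 12→7, 14→5, 12→7, 3→9
Rank sum = 7 + 5 + 7 + 9 = 28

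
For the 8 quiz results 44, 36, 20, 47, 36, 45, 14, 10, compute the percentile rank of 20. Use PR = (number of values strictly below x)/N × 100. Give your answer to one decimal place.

N = 8.
Strictly below 20: 2. Equal to 20: 1.
PR = 2/8 × 100 = 25.0

25.0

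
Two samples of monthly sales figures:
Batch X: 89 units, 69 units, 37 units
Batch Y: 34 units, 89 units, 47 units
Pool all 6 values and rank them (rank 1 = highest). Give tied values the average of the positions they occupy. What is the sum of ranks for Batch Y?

11.5

Sorted (descending): 89, 89, 69, 47, 37, 34
The 2 values of 89 occupy positions 1–2 → average rank (1+2)/2 = 1.5.
Batch Y values → pooled ranks: 34→6, 89→1.5, 47→4
Rank sum = 6 + 1.5 + 4 = 11.5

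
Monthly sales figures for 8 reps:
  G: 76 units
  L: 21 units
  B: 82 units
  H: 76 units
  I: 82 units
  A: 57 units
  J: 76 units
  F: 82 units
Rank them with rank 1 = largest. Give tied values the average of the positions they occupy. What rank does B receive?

Sorted (descending): 82, 82, 82, 76, 76, 76, 57, 21
The 3 values of 82 occupy positions 1–3 → average rank 2.
The 3 values of 76 occupy positions 4–6 → average rank 5.
B has value 82 units → rank 2.

2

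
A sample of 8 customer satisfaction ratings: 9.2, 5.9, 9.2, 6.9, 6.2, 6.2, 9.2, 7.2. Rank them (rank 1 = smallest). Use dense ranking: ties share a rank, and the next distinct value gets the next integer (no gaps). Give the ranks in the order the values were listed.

Sorted (ascending): 5.9, 6.2, 6.2, 6.9, 7.2, 9.2, 9.2, 9.2
The 2 values of 6.2 share dense rank 2.
The 3 values of 9.2 share dense rank 5.
Remaining distinct values take the next consecutive integers.

5, 1, 5, 3, 2, 2, 5, 4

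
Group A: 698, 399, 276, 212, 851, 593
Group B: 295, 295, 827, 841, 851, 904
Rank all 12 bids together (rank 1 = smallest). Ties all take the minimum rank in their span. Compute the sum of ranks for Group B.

Sorted (ascending): 212, 276, 295, 295, 399, 593, 698, 827, 841, 851, 851, 904
The 2 values of 295 occupy positions 3–4 → each gets rank 3.
The 2 values of 851 occupy positions 10–11 → each gets rank 10.
Group B values → pooled ranks: 295→3, 295→3, 827→8, 841→9, 851→10, 904→12
Rank sum = 3 + 3 + 8 + 9 + 10 + 12 = 45

45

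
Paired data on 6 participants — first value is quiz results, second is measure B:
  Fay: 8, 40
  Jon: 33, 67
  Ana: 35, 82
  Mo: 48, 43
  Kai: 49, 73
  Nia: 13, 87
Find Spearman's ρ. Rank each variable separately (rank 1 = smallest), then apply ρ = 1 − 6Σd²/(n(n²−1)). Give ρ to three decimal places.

0.143

Ranks of variable 1: 1, 3, 4, 5, 6, 2
Ranks of variable 2: 1, 3, 5, 2, 4, 6
d = r₁ − r₂: 0, 0, -1, 3, 2, -4
d²: 0, 0, 1, 9, 4, 16; Σd² = 30
ρ = 1 − 6·30/(6·35) = 1 − 180/210 = 0.143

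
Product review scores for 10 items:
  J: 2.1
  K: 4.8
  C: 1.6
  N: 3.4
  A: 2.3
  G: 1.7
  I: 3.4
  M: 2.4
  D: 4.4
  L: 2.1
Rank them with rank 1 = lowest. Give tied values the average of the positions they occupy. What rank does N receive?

Sorted (ascending): 1.6, 1.7, 2.1, 2.1, 2.3, 2.4, 3.4, 3.4, 4.4, 4.8
The 2 values of 2.1 occupy positions 3–4 → average rank (3+4)/2 = 3.5.
The 2 values of 3.4 occupy positions 7–8 → average rank (7+8)/2 = 7.5.
N has value 3.4 → rank 7.5.

7.5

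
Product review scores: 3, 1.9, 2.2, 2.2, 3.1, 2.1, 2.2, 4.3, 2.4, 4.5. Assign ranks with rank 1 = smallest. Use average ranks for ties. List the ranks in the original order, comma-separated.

7, 1, 4, 4, 8, 2, 4, 9, 6, 10

Sorted (ascending): 1.9, 2.1, 2.2, 2.2, 2.2, 2.4, 3, 3.1, 4.3, 4.5
The 3 values of 2.2 occupy positions 3–5 → average rank 4.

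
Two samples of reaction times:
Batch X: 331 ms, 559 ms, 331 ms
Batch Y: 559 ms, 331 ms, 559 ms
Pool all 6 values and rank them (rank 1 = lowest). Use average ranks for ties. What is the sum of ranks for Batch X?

9

Sorted (ascending): 331, 331, 331, 559, 559, 559
The 3 values of 331 occupy positions 1–3 → average rank 2.
The 3 values of 559 occupy positions 4–6 → average rank 5.
Batch X values → pooled ranks: 331→2, 559→5, 331→2
Rank sum = 2 + 5 + 2 = 9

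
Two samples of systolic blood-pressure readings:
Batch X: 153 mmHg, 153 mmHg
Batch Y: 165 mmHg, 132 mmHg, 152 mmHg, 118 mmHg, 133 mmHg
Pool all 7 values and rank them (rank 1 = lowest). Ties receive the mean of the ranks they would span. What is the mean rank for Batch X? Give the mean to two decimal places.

5.50

Sorted (ascending): 118, 132, 133, 152, 153, 153, 165
The 2 values of 153 occupy positions 5–6 → average rank (5+6)/2 = 5.5.
Batch X values → pooled ranks: 153→5.5, 153→5.5
Mean rank = (5.5 + 5.5) / 2 = 5.50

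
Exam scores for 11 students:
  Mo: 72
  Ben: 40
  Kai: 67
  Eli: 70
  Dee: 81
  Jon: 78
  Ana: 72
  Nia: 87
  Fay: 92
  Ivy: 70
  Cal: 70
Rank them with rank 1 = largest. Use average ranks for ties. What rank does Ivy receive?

Sorted (descending): 92, 87, 81, 78, 72, 72, 70, 70, 70, 67, 40
The 2 values of 72 occupy positions 5–6 → average rank (5+6)/2 = 5.5.
The 3 values of 70 occupy positions 7–9 → average rank 8.
Ivy has value 70 → rank 8.

8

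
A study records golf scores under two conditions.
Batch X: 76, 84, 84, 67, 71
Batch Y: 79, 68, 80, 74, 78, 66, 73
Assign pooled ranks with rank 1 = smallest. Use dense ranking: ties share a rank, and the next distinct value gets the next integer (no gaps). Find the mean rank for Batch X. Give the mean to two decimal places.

7.00

Sorted (ascending): 66, 67, 68, 71, 73, 74, 76, 78, 79, 80, 84, 84
The 2 values of 84 share dense rank 11.
Remaining distinct values take the next consecutive integers.
Batch X values → pooled ranks: 76→7, 84→11, 84→11, 67→2, 71→4
Mean rank = (7 + 11 + 11 + 2 + 4) / 5 = 7.00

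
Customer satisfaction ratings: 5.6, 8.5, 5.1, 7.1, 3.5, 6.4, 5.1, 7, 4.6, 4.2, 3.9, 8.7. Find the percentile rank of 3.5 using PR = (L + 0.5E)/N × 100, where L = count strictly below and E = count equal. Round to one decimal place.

4.2

N = 12.
Strictly below 3.5: 0. Equal to 3.5: 1.
PR = (0 + 0.5·1)/12 × 100 = 4.2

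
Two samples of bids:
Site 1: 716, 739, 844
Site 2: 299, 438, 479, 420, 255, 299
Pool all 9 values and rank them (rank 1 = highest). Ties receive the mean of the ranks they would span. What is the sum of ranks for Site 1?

6

Sorted (descending): 844, 739, 716, 479, 438, 420, 299, 299, 255
The 2 values of 299 occupy positions 7–8 → average rank (7+8)/2 = 7.5.
Site 1 values → pooled ranks: 716→3, 739→2, 844→1
Rank sum = 3 + 2 + 1 = 6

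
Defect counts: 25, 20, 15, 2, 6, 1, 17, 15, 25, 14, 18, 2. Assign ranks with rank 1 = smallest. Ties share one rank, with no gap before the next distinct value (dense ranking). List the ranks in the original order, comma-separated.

Sorted (ascending): 1, 2, 2, 6, 14, 15, 15, 17, 18, 20, 25, 25
The 2 values of 2 share dense rank 2.
The 2 values of 15 share dense rank 5.
The 2 values of 25 share dense rank 9.
Remaining distinct values take the next consecutive integers.

9, 8, 5, 2, 3, 1, 6, 5, 9, 4, 7, 2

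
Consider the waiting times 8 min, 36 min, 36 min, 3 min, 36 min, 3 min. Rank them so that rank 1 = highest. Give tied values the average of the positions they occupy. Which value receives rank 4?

Sorted (descending): 36, 36, 36, 8, 3, 3
The 3 values of 36 occupy positions 1–3 → average rank 2.
The 2 values of 3 occupy positions 5–6 → average rank (5+6)/2 = 5.5.
Rank 4 → value 8.

8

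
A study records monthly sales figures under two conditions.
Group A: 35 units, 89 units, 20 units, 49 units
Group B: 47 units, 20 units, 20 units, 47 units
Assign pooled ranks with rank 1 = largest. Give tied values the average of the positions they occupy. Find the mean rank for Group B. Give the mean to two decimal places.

Sorted (descending): 89, 49, 47, 47, 35, 20, 20, 20
The 2 values of 47 occupy positions 3–4 → average rank (3+4)/2 = 3.5.
The 3 values of 20 occupy positions 6–8 → average rank 7.
Group B values → pooled ranks: 47→3.5, 20→7, 20→7, 47→3.5
Mean rank = (3.5 + 7 + 7 + 3.5) / 4 = 5.25

5.25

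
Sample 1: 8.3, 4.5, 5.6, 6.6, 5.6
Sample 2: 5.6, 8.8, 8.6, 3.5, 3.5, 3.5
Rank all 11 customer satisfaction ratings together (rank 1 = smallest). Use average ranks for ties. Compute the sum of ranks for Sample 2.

33

Sorted (ascending): 3.5, 3.5, 3.5, 4.5, 5.6, 5.6, 5.6, 6.6, 8.3, 8.6, 8.8
The 3 values of 3.5 occupy positions 1–3 → average rank 2.
The 3 values of 5.6 occupy positions 5–7 → average rank 6.
Sample 2 values → pooled ranks: 5.6→6, 8.8→11, 8.6→10, 3.5→2, 3.5→2, 3.5→2
Rank sum = 6 + 11 + 10 + 2 + 2 + 2 = 33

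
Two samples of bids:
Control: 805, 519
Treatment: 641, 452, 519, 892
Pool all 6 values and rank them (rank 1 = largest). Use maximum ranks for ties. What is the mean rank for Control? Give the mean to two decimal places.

Sorted (descending): 892, 805, 641, 519, 519, 452
The 2 values of 519 occupy positions 4–5 → each gets rank 5.
Control values → pooled ranks: 805→2, 519→5
Mean rank = (2 + 5) / 2 = 3.50

3.50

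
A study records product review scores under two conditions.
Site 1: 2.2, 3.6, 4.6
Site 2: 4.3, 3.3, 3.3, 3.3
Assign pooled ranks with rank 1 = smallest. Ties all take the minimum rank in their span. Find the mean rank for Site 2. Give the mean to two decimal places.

3.00

Sorted (ascending): 2.2, 3.3, 3.3, 3.3, 3.6, 4.3, 4.6
The 3 values of 3.3 occupy positions 2–4 → each gets rank 2.
Site 2 values → pooled ranks: 4.3→6, 3.3→2, 3.3→2, 3.3→2
Mean rank = (6 + 2 + 2 + 2) / 4 = 3.00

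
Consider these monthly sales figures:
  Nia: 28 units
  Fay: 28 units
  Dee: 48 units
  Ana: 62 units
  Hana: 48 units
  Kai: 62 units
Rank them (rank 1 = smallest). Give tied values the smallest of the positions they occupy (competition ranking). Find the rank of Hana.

Sorted (ascending): 28, 28, 48, 48, 62, 62
The 2 values of 28 occupy positions 1–2 → each gets rank 1.
The 2 values of 48 occupy positions 3–4 → each gets rank 3.
The 2 values of 62 occupy positions 5–6 → each gets rank 5.
Hana has value 48 units → rank 3.

3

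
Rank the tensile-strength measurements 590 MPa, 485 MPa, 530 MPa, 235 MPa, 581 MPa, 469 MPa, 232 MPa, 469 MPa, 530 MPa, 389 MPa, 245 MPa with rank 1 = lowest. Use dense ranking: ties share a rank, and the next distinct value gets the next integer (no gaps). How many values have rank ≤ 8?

Sorted (ascending): 232, 235, 245, 389, 469, 469, 485, 530, 530, 581, 590
The 2 values of 469 share dense rank 5.
The 2 values of 530 share dense rank 7.
Remaining distinct values take the next consecutive integers.
Ranks ≤ 8: {1, 2, 3, 4, 5, 5, 6, 7, 7, 8} → 10 values.

10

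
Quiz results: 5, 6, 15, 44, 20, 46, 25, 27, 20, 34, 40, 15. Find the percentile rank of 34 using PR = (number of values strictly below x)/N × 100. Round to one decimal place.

66.7

N = 12.
Strictly below 34: 8. Equal to 34: 1.
PR = 8/12 × 100 = 66.7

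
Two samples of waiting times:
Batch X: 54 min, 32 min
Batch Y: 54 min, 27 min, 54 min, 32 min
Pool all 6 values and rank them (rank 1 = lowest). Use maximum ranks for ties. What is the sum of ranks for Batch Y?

Sorted (ascending): 27, 32, 32, 54, 54, 54
The 2 values of 32 occupy positions 2–3 → each gets rank 3.
The 3 values of 54 occupy positions 4–6 → each gets rank 6.
Batch Y values → pooled ranks: 54→6, 27→1, 54→6, 32→3
Rank sum = 6 + 1 + 6 + 3 = 16

16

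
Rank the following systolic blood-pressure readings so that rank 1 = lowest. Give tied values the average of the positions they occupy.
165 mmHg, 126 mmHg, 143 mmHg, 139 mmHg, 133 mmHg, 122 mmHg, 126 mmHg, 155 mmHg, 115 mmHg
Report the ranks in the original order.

9, 3.5, 7, 6, 5, 2, 3.5, 8, 1

Sorted (ascending): 115, 122, 126, 126, 133, 139, 143, 155, 165
The 2 values of 126 occupy positions 3–4 → average rank (3+4)/2 = 3.5.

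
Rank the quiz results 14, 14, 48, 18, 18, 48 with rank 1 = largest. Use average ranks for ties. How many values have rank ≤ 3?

2

Sorted (descending): 48, 48, 18, 18, 14, 14
The 2 values of 48 occupy positions 1–2 → average rank (1+2)/2 = 1.5.
The 2 values of 18 occupy positions 3–4 → average rank (3+4)/2 = 3.5.
The 2 values of 14 occupy positions 5–6 → average rank (5+6)/2 = 5.5.
Ranks ≤ 3: {1.5, 1.5} → 2 values.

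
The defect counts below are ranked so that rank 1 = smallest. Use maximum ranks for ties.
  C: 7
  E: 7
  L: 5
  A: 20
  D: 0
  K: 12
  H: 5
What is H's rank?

3

Sorted (ascending): 0, 5, 5, 7, 7, 12, 20
The 2 values of 5 occupy positions 2–3 → each gets rank 3.
The 2 values of 7 occupy positions 4–5 → each gets rank 5.
H has value 5 → rank 3.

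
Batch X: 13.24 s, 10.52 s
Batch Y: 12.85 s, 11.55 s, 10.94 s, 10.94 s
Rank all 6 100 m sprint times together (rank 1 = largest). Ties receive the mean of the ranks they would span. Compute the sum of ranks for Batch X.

Sorted (descending): 13.24, 12.85, 11.55, 10.94, 10.94, 10.52
The 2 values of 10.94 occupy positions 4–5 → average rank (4+5)/2 = 4.5.
Batch X values → pooled ranks: 13.24→1, 10.52→6
Rank sum = 1 + 6 = 7

7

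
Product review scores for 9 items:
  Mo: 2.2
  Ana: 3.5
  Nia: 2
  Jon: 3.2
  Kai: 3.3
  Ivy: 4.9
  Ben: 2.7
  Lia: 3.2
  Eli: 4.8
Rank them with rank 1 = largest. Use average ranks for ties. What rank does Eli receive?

Sorted (descending): 4.9, 4.8, 3.5, 3.3, 3.2, 3.2, 2.7, 2.2, 2
The 2 values of 3.2 occupy positions 5–6 → average rank (5+6)/2 = 5.5.
Eli has value 4.8 → rank 2.

2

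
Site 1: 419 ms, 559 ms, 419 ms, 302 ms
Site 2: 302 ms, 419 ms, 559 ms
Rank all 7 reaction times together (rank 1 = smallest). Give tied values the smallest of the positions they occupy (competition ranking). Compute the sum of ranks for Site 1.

Sorted (ascending): 302, 302, 419, 419, 419, 559, 559
The 2 values of 302 occupy positions 1–2 → each gets rank 1.
The 3 values of 419 occupy positions 3–5 → each gets rank 3.
The 2 values of 559 occupy positions 6–7 → each gets rank 6.
Site 1 values → pooled ranks: 419→3, 559→6, 419→3, 302→1
Rank sum = 3 + 6 + 3 + 1 = 13

13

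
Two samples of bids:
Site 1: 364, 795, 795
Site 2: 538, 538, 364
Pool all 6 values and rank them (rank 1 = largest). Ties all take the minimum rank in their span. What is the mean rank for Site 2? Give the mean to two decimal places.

Sorted (descending): 795, 795, 538, 538, 364, 364
The 2 values of 795 occupy positions 1–2 → each gets rank 1.
The 2 values of 538 occupy positions 3–4 → each gets rank 3.
The 2 values of 364 occupy positions 5–6 → each gets rank 5.
Site 2 values → pooled ranks: 538→3, 538→3, 364→5
Mean rank = (3 + 3 + 5) / 3 = 3.67

3.67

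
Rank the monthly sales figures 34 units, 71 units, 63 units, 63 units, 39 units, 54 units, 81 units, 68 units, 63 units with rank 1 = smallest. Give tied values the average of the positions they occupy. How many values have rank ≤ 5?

6

Sorted (ascending): 34, 39, 54, 63, 63, 63, 68, 71, 81
The 3 values of 63 occupy positions 4–6 → average rank 5.
Ranks ≤ 5: {1, 2, 3, 5, 5, 5} → 6 values.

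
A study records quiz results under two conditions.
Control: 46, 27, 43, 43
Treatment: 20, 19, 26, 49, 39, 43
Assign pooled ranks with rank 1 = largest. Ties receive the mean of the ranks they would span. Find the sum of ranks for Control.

17

Sorted (descending): 49, 46, 43, 43, 43, 39, 27, 26, 20, 19
The 3 values of 43 occupy positions 3–5 → average rank 4.
Control values → pooled ranks: 46→2, 27→7, 43→4, 43→4
Rank sum = 2 + 7 + 4 + 4 = 17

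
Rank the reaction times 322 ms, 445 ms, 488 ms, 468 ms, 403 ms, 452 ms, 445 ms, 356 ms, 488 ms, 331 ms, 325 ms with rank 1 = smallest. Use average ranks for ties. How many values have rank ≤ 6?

5

Sorted (ascending): 322, 325, 331, 356, 403, 445, 445, 452, 468, 488, 488
The 2 values of 445 occupy positions 6–7 → average rank (6+7)/2 = 6.5.
The 2 values of 488 occupy positions 10–11 → average rank (10+11)/2 = 10.5.
Ranks ≤ 6: {1, 2, 3, 4, 5} → 5 values.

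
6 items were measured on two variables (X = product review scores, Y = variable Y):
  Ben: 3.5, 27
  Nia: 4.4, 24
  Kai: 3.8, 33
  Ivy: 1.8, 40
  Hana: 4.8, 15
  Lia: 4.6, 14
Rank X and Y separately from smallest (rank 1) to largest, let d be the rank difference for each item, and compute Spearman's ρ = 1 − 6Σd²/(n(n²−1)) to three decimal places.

-0.886

Ranks of variable 1: 2, 4, 3, 1, 6, 5
Ranks of variable 2: 4, 3, 5, 6, 2, 1
d = r₁ − r₂: -2, 1, -2, -5, 4, 4
d²: 4, 1, 4, 25, 16, 16; Σd² = 66
ρ = 1 − 6·66/(6·35) = 1 − 396/210 = -0.886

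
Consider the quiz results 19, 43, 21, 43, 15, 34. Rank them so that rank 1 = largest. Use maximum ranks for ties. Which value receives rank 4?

Sorted (descending): 43, 43, 34, 21, 19, 15
The 2 values of 43 occupy positions 1–2 → each gets rank 2.
Rank 4 → value 21.

21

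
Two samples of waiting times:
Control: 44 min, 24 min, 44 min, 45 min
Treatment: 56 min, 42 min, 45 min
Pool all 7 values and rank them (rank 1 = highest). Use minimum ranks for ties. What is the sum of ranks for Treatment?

Sorted (descending): 56, 45, 45, 44, 44, 42, 24
The 2 values of 45 occupy positions 2–3 → each gets rank 2.
The 2 values of 44 occupy positions 4–5 → each gets rank 4.
Treatment values → pooled ranks: 56→1, 42→6, 45→2
Rank sum = 1 + 6 + 2 = 9

9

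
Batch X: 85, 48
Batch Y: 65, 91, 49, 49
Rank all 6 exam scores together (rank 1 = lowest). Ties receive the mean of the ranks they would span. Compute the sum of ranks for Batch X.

6

Sorted (ascending): 48, 49, 49, 65, 85, 91
The 2 values of 49 occupy positions 2–3 → average rank (2+3)/2 = 2.5.
Batch X values → pooled ranks: 85→5, 48→1
Rank sum = 5 + 1 = 6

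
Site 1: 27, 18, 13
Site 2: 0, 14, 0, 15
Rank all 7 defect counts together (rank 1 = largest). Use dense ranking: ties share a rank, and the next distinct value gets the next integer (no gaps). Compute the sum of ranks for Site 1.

Sorted (descending): 27, 18, 15, 14, 13, 0, 0
The 2 values of 0 share dense rank 6.
Remaining distinct values take the next consecutive integers.
Site 1 values → pooled ranks: 27→1, 18→2, 13→5
Rank sum = 1 + 2 + 5 = 8

8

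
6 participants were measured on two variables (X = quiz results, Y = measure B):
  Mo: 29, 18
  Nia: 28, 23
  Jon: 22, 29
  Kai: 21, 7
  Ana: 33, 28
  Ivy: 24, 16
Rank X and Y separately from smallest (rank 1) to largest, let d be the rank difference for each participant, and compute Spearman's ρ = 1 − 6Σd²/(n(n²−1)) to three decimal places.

Ranks of variable 1: 5, 4, 2, 1, 6, 3
Ranks of variable 2: 3, 4, 6, 1, 5, 2
d = r₁ − r₂: 2, 0, -4, 0, 1, 1
d²: 4, 0, 16, 0, 1, 1; Σd² = 22
ρ = 1 − 6·22/(6·35) = 1 − 132/210 = 0.371

0.371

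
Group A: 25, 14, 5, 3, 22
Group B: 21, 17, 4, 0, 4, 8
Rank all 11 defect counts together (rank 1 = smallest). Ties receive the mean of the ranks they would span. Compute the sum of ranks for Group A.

Sorted (ascending): 0, 3, 4, 4, 5, 8, 14, 17, 21, 22, 25
The 2 values of 4 occupy positions 3–4 → average rank (3+4)/2 = 3.5.
Group A values → pooled ranks: 25→11, 14→7, 5→5, 3→2, 22→10
Rank sum = 11 + 7 + 5 + 2 + 10 = 35

35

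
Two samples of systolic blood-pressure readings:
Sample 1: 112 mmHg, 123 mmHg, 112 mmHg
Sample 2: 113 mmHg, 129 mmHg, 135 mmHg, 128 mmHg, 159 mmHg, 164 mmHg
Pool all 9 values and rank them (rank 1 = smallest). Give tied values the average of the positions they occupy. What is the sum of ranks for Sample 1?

7

Sorted (ascending): 112, 112, 113, 123, 128, 129, 135, 159, 164
The 2 values of 112 occupy positions 1–2 → average rank (1+2)/2 = 1.5.
Sample 1 values → pooled ranks: 112→1.5, 123→4, 112→1.5
Rank sum = 1.5 + 4 + 1.5 = 7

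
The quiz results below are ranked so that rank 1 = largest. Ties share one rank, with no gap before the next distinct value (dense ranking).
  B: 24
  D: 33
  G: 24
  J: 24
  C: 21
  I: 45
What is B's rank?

3

Sorted (descending): 45, 33, 24, 24, 24, 21
The 3 values of 24 share dense rank 3.
Remaining distinct values take the next consecutive integers.
B has value 24 → rank 3.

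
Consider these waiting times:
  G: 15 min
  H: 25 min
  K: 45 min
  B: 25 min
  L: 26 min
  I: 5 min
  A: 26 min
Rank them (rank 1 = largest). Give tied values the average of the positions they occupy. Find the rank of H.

Sorted (descending): 45, 26, 26, 25, 25, 15, 5
The 2 values of 26 occupy positions 2–3 → average rank (2+3)/2 = 2.5.
The 2 values of 25 occupy positions 4–5 → average rank (4+5)/2 = 4.5.
H has value 25 min → rank 4.5.

4.5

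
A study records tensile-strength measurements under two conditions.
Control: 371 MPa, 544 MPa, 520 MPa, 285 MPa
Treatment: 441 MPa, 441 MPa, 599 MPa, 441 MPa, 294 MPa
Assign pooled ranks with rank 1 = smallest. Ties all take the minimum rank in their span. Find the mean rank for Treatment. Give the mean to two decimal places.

Sorted (ascending): 285, 294, 371, 441, 441, 441, 520, 544, 599
The 3 values of 441 occupy positions 4–6 → each gets rank 4.
Treatment values → pooled ranks: 441→4, 441→4, 599→9, 441→4, 294→2
Mean rank = (4 + 4 + 9 + 4 + 2) / 5 = 4.60

4.60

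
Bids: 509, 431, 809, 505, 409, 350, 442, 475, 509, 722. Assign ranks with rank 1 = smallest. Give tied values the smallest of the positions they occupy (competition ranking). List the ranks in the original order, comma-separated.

7, 3, 10, 6, 2, 1, 4, 5, 7, 9

Sorted (ascending): 350, 409, 431, 442, 475, 505, 509, 509, 722, 809
The 2 values of 509 occupy positions 7–8 → each gets rank 7.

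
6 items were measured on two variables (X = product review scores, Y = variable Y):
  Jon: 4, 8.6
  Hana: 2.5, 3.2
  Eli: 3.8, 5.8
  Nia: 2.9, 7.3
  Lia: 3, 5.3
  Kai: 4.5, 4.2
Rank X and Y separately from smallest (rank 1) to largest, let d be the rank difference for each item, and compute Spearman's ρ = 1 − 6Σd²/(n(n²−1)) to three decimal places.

0.257

Ranks of variable 1: 5, 1, 4, 2, 3, 6
Ranks of variable 2: 6, 1, 4, 5, 3, 2
d = r₁ − r₂: -1, 0, 0, -3, 0, 4
d²: 1, 0, 0, 9, 0, 16; Σd² = 26
ρ = 1 − 6·26/(6·35) = 1 − 156/210 = 0.257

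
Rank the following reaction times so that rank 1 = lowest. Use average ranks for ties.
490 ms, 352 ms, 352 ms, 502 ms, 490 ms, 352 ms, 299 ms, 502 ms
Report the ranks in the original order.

Sorted (ascending): 299, 352, 352, 352, 490, 490, 502, 502
The 3 values of 352 occupy positions 2–4 → average rank 3.
The 2 values of 490 occupy positions 5–6 → average rank (5+6)/2 = 5.5.
The 2 values of 502 occupy positions 7–8 → average rank (7+8)/2 = 7.5.

5.5, 3, 3, 7.5, 5.5, 3, 1, 7.5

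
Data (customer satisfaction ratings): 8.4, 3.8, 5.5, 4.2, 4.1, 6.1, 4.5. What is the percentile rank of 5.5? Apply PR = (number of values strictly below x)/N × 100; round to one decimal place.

N = 7.
Strictly below 5.5: 4. Equal to 5.5: 1.
PR = 4/7 × 100 = 57.1

57.1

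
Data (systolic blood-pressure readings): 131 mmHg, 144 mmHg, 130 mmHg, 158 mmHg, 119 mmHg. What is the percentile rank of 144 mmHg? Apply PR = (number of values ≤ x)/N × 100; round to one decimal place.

N = 5.
Strictly below 144: 3. Equal to 144: 1.
PR = 4/5 × 100 = 80.0

80.0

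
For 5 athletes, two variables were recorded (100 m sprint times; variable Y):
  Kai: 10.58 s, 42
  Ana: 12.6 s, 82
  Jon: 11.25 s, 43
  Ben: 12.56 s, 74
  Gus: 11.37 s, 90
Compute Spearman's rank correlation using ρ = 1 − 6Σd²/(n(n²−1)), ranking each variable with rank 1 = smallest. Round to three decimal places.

0.700

Ranks of variable 1: 1, 5, 2, 4, 3
Ranks of variable 2: 1, 4, 2, 3, 5
d = r₁ − r₂: 0, 1, 0, 1, -2
d²: 0, 1, 0, 1, 4; Σd² = 6
ρ = 1 − 6·6/(5·24) = 1 − 36/120 = 0.700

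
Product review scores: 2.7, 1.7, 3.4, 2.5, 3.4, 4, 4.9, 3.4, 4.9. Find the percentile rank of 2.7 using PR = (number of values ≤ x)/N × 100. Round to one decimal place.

33.3

N = 9.
Strictly below 2.7: 2. Equal to 2.7: 1.
PR = 3/9 × 100 = 33.3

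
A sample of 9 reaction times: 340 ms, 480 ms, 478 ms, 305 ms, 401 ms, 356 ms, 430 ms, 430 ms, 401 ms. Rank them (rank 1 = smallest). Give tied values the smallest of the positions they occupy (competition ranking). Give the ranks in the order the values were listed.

2, 9, 8, 1, 4, 3, 6, 6, 4

Sorted (ascending): 305, 340, 356, 401, 401, 430, 430, 478, 480
The 2 values of 401 occupy positions 4–5 → each gets rank 4.
The 2 values of 430 occupy positions 6–7 → each gets rank 6.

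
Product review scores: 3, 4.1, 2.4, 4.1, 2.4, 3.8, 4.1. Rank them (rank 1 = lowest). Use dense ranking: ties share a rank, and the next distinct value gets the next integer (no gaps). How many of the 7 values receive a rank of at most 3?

4

Sorted (ascending): 2.4, 2.4, 3, 3.8, 4.1, 4.1, 4.1
The 2 values of 2.4 share dense rank 1.
The 3 values of 4.1 share dense rank 4.
Remaining distinct values take the next consecutive integers.
Ranks ≤ 3: {1, 1, 2, 3} → 4 values.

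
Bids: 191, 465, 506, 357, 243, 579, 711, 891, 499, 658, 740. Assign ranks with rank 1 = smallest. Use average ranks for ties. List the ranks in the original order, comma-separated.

Sorted (ascending): 191, 243, 357, 465, 499, 506, 579, 658, 711, 740, 891
No ties — each value takes its position as its rank.

1, 4, 6, 3, 2, 7, 9, 11, 5, 8, 10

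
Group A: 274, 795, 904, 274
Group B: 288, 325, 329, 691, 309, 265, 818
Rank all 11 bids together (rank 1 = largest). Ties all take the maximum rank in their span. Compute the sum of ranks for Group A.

Sorted (descending): 904, 818, 795, 691, 329, 325, 309, 288, 274, 274, 265
The 2 values of 274 occupy positions 9–10 → each gets rank 10.
Group A values → pooled ranks: 274→10, 795→3, 904→1, 274→10
Rank sum = 10 + 3 + 1 + 10 = 24

24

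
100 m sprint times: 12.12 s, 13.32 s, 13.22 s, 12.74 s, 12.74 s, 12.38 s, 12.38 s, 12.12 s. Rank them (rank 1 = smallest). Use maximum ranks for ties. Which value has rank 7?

13.22

Sorted (ascending): 12.12, 12.12, 12.38, 12.38, 12.74, 12.74, 13.22, 13.32
The 2 values of 12.12 occupy positions 1–2 → each gets rank 2.
The 2 values of 12.38 occupy positions 3–4 → each gets rank 4.
The 2 values of 12.74 occupy positions 5–6 → each gets rank 6.
Rank 7 → value 13.22.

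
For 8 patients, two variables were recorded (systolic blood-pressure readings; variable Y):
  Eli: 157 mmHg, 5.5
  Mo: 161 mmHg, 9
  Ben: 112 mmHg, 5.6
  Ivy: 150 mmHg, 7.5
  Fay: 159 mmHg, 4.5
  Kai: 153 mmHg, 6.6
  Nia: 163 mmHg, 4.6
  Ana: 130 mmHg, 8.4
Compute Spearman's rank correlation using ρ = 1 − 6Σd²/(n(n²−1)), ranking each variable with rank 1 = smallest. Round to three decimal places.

Ranks of variable 1: 5, 7, 1, 3, 6, 4, 8, 2
Ranks of variable 2: 3, 8, 4, 6, 1, 5, 2, 7
d = r₁ − r₂: 2, -1, -3, -3, 5, -1, 6, -5
d²: 4, 1, 9, 9, 25, 1, 36, 25; Σd² = 110
ρ = 1 − 6·110/(8·63) = 1 − 660/504 = -0.310

-0.310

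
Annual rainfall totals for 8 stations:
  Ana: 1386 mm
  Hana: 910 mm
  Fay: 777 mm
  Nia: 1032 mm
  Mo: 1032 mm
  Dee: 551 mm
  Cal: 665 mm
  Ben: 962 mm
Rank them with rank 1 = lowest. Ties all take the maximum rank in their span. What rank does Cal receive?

Sorted (ascending): 551, 665, 777, 910, 962, 1032, 1032, 1386
The 2 values of 1032 occupy positions 6–7 → each gets rank 7.
Cal has value 665 mm → rank 2.

2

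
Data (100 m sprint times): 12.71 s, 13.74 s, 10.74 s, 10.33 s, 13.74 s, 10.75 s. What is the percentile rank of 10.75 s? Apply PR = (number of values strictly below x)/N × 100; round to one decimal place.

33.3

N = 6.
Strictly below 10.75: 2. Equal to 10.75: 1.
PR = 2/6 × 100 = 33.3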